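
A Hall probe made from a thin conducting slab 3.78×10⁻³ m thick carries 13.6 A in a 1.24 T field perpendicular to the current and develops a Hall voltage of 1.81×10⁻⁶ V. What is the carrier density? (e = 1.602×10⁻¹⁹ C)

n ≈ 1.54×10²⁸ m⁻³

From V_H = IB/(n e t), n = IB/(V_H e t).
n = (13.6)(1.24)/((1.81×10⁻⁶)(1.602×10⁻¹⁹)(3.78×10⁻³)) ≈ 1.54×10²⁸ m⁻³.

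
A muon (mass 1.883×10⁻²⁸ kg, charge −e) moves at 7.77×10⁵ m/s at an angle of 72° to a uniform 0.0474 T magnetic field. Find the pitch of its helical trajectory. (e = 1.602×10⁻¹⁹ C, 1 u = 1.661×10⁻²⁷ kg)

p ≈ 0.0374 m

v∥ = v cosθ = 7.77×10⁵·cos72° ≈ 2.401×10⁵ m/s.
T = 2πm/(|q|B) = 2π(1.883×10⁻²⁸)/((1.602×10⁻¹⁹)(0.0474)) ≈ 1.558×10⁻⁷ s.
pitch = v∥ T = (2.401×10⁵)(1.558×10⁻⁷) ≈ 0.0374 m.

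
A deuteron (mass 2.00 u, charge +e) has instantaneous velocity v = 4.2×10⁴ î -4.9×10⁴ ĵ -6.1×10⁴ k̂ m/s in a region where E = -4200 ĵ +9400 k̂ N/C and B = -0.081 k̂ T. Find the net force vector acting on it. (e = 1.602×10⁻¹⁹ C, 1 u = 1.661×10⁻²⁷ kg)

v×B = (3970, 3400, 0) N/C.
E + v×B = (3970, -798, 9400) N/C.
F = q(E + v×B) = (1.602×10⁻¹⁹ C)·(3970, -798, 9400) = (6.36×10⁻¹⁶, -1.28×10⁻¹⁶, 1.51×10⁻¹⁵) N.

F ≈ (6.36×10⁻¹⁶, -1.28×10⁻¹⁶, 1.51×10⁻¹⁵) N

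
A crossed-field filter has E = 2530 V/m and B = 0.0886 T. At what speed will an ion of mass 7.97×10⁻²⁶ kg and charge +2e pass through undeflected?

For undeflected motion the electric and magnetic forces balance: qE = qvB.
v = E/B = 2530/0.0886 = 2.86×10⁴ m/s.
The result is independent of the particle's charge and mass.

v = 2.86×10⁴ m/s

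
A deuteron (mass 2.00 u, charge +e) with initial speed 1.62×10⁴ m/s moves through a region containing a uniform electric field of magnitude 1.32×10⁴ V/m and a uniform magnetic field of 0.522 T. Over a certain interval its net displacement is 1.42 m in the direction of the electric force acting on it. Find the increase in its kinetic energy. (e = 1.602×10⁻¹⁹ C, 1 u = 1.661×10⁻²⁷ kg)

ΔKE ≈ 3.00×10⁻¹⁵ J

The magnetic force is always ⟂ v and does no work; only the electric force changes KE.
ΔKE = F_E · d = |q|E d = (1.602×10⁻¹⁹)(1.32×10⁴)(1.42) ≈ 3.00×10⁻¹⁵ J.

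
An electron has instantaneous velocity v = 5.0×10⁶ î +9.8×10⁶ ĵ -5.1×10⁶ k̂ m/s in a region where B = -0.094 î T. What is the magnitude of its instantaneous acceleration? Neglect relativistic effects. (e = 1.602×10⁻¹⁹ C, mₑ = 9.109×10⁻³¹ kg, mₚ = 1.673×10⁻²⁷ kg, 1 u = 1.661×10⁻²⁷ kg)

v×B = (0, 4.79×10⁵, 9.21×10⁵) N/C.
F = q v×B = (−1.602×10⁻¹⁹ C)·(0, 4.79×10⁵, 9.21×10⁵) = (0, -7.68×10⁻¹⁴, -1.48×10⁻¹³) N.
|a| = |F|/m = 1.664×10⁻¹³/9.109×10⁻³¹ ≈ 1.83×10¹⁷ m/s².

|a| ≈ 1.83×10¹⁷ m/s²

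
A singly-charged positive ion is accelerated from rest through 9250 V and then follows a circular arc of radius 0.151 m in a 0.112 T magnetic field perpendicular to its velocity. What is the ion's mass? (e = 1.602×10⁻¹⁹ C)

m ≈ 2.48×10⁻²⁷ kg

Combine |q|V = ½mv² and r = mv/(|q|B): eliminate v to get m = qB²r²/(2V).
m = (1.602×10⁻¹⁹)(0.112)²(0.151)²/(2·9250) ≈ 2.48×10⁻²⁷ kg.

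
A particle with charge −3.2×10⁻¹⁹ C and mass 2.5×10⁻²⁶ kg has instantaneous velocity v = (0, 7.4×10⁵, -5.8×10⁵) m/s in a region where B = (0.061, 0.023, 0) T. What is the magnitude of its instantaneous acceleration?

v×B = (1.33×10⁴, -3.54×10⁴, -4.51×10⁴) N/C.
F = q v×B = (−3.2×10⁻¹⁹ C)·(1.33×10⁴, -3.54×10⁴, -4.51×10⁴) = (-4.27×10⁻¹⁵, 1.13×10⁻¹⁴, 1.44×10⁻¹⁴) N.
|a| = |F|/m = 1.884×10⁻¹⁴/2.5×10⁻²⁶ ≈ 7.54×10¹¹ m/s².

|a| ≈ 7.54×10¹¹ m/s²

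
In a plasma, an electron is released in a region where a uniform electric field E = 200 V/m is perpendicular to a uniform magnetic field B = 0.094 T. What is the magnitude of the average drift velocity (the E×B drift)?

v_d ≈ 2100 m/s

The E×B drift speed is v_d = E/B.
v_d = 200/0.094 = 2100 m/s.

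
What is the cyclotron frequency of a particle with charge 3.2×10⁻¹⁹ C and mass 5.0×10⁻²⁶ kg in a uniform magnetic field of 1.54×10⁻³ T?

f = |q|B/(2πm).
f = (3.2×10⁻¹⁹)(1.54×10⁻³)/(2π·5.0×10⁻²⁶) ≈ 1570 Hz.

f ≈ 1570 Hz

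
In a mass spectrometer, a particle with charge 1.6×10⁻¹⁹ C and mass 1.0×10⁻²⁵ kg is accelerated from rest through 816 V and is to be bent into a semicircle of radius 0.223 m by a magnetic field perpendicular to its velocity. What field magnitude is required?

B ≈ 0.143 T

v = √(2|q|V/m) = √(2·1.6×10⁻¹⁹·816/1.0×10⁻²⁵) ≈ 5.110×10⁴ m/s.
B = mv/(|q|r) = (1.0×10⁻²⁵)(5.110×10⁴)/((1.6×10⁻¹⁹)(0.223)) ≈ 0.143 T.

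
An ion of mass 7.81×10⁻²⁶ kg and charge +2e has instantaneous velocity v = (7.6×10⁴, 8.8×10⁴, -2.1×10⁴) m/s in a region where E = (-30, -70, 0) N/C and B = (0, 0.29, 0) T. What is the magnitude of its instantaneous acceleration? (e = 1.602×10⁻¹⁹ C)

|a| ≈ 9.38×10¹⁰ m/s²

v×B = (6090, 0, 2.20×10⁴) N/C.
E + v×B = (6060, -70.0, 2.20×10⁴) N/C.
F = q(E + v×B) = (3.204×10⁻¹⁹ C)·(6060, -70.0, 2.20×10⁴) = (1.94×10⁻¹⁵, -2.24×10⁻¹⁷, 7.06×10⁻¹⁵) N.
|a| = |F|/m = 7.324×10⁻¹⁵/7.81×10⁻²⁶ ≈ 9.38×10¹⁰ m/s².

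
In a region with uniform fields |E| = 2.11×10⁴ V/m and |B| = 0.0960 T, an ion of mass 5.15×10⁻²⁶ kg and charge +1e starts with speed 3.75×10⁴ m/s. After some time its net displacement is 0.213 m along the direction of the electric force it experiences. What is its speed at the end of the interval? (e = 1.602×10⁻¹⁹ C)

B does no work; ΔKE = |q|E d.
½mv_f² = ½mv₀² + |q|Ed = ½(5.15×10⁻²⁶)(3.75×10⁴)² + (1.602×10⁻¹⁹)(2.11×10⁴)(0.213) ≈ 3.621×10⁻¹⁷ J + 7.200×10⁻¹⁶ J ≈ 7.562×10⁻¹⁶ J.
v_f = √(2·7.562×10⁻¹⁶/5.15×10⁻²⁶) ≈ 1.71×10⁵ m/s.

v_f ≈ 1.71×10⁵ m/s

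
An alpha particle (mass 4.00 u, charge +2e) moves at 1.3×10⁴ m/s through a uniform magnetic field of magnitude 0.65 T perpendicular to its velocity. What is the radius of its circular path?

The magnetic force provides the centripetal force: |q|vB = mv²/r.
r = mv/(|q|B) = (6.644×10⁻²⁷)(1.3×10⁴)/((3.204×10⁻¹⁹)(0.65)) ≈ 4.1×10⁻⁴ m.

r ≈ 4.1×10⁻⁴ m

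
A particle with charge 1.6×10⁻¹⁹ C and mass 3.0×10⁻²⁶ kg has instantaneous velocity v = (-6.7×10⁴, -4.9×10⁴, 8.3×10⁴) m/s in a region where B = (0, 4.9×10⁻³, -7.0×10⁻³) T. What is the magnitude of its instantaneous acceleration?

|a| ≈ 3.07×10⁹ m/s²

v×B = (-63.7, -469, -328) N/C.
F = q v×B = (1.6×10⁻¹⁹ C)·(-63.7, -469, -328) = (-1.02×10⁻¹⁷, -7.50×10⁻¹⁷, -5.25×10⁻¹⁷) N.
|a| = |F|/m = 9.216×10⁻¹⁷/3.0×10⁻²⁶ ≈ 3.07×10⁹ m/s².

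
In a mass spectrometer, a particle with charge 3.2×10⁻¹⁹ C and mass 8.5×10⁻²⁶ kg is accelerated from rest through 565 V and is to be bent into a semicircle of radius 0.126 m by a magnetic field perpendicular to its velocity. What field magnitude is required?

v = √(2|q|V/m) = √(2·3.2×10⁻¹⁹·565/8.5×10⁻²⁶) ≈ 6.522×10⁴ m/s.
B = mv/(|q|r) = (8.5×10⁻²⁶)(6.522×10⁴)/((3.2×10⁻¹⁹)(0.126)) ≈ 0.138 T.

B ≈ 0.138 T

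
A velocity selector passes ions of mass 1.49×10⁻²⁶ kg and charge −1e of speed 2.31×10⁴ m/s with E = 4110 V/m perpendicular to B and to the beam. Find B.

Balance of forces in the selector: qE = qvB ⇒ B = E/v.
B = 4110/2.31×10⁴ = 0.178 T.

B = 0.178 T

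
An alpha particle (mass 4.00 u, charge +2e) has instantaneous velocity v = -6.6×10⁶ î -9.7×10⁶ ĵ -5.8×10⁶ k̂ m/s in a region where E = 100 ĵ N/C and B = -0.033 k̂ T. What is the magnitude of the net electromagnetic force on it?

v×B = (3.20×10⁵, -2.18×10⁵, 0) N/C.
E + v×B = (3.20×10⁵, -2.18×10⁵, 0) N/C.
F = q(E + v×B) = (3.204×10⁻¹⁹ C)·(3.20×10⁵, -2.18×10⁵, 0) = (1.03×10⁻¹³, -6.98×10⁻¹⁴, 0) N.
|F| = 1.24×10⁻¹³ N.

|F| ≈ 1.24×10⁻¹³ N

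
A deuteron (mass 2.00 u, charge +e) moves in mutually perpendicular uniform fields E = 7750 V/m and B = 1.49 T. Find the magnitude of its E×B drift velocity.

v_d ≈ 5200 m/s

The E×B drift speed is v_d = E/B.
v_d = 7750/1.49 = 5200 m/s.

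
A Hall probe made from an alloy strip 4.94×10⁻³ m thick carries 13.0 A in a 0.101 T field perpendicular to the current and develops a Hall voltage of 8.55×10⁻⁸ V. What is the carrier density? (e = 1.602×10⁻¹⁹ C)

From V_H = IB/(n e t), n = IB/(V_H e t).
n = (13.0)(0.101)/((8.55×10⁻⁸)(1.602×10⁻¹⁹)(4.94×10⁻³)) ≈ 1.94×10²⁸ m⁻³.

n ≈ 1.94×10²⁸ m⁻³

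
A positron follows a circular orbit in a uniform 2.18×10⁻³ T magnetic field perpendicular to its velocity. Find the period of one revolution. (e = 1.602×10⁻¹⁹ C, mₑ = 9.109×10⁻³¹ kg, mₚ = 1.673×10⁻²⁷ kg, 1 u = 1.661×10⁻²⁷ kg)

The cyclotron period depends only on m, q, B: T = 2πm/(|q|B).
T = 2π(9.109×10⁻³¹)/((1.602×10⁻¹⁹)(2.18×10⁻³)) ≈ 1.64×10⁻⁸ s.

T ≈ 1.64×10⁻⁸ s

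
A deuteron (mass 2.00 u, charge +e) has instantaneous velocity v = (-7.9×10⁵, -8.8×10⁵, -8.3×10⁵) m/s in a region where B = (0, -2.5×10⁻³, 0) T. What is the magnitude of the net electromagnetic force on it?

|F| ≈ 4.59×10⁻¹⁶ N

v×B = (-2080, 0, 1980) N/C.
F = q v×B = (1.602×10⁻¹⁹ C)·(-2080, 0, 1980) = (-3.32×10⁻¹⁶, 0, 3.16×10⁻¹⁶) N.
|F| = 4.59×10⁻¹⁶ N.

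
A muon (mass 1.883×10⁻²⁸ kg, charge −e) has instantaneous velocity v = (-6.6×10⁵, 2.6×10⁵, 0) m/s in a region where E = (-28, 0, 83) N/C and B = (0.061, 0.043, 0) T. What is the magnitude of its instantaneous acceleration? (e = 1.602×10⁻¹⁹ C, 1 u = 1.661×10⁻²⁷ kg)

v×B = (0, 0, -4.42×10⁴) N/C.
E + v×B = (-28.0, 0, -4.42×10⁴) N/C.
F = q(E + v×B) = (−1.602×10⁻¹⁹ C)·(-28.0, 0, -4.42×10⁴) = (4.49×10⁻¹⁸, 0, 7.07×10⁻¹⁵) N.
|a| = |F|/m = 7.074×10⁻¹⁵/1.883×10⁻²⁸ ≈ 3.76×10¹³ m/s².

|a| ≈ 3.76×10¹³ m/s²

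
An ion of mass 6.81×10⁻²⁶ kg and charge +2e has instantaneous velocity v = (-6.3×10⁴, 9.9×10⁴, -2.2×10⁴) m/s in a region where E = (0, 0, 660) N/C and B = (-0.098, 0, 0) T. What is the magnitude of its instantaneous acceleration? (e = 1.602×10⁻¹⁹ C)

v×B = (0, 2160, 9700) N/C.
E + v×B = (0, 2160, 1.04×10⁴) N/C.
F = q(E + v×B) = (3.204×10⁻¹⁹ C)·(0, 2160, 1.04×10⁴) = (0, 6.91×10⁻¹⁶, 3.32×10⁻¹⁵) N.
|a| = |F|/m = 3.391×10⁻¹⁵/6.81×10⁻²⁶ ≈ 4.98×10¹⁰ m/s².

|a| ≈ 4.98×10¹⁰ m/s²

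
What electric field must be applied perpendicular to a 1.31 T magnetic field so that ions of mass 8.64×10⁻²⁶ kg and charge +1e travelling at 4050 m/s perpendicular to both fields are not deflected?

E = 5310 V/m

For straight-line motion qE = qvB, so E = vB.
E = 4050 × 1.31 = 5310 V/m.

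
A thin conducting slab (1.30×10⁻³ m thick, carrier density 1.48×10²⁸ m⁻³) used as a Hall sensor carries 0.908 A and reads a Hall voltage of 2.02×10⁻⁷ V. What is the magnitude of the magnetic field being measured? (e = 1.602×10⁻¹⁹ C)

B ≈ 0.686 T

From V_H = IB/(n e t), B = V_H n e t / I.
B = (2.02×10⁻⁷)(1.48×10²⁸)(1.602×10⁻¹⁹)(1.30×10⁻³)/0.908 ≈ 0.686 T.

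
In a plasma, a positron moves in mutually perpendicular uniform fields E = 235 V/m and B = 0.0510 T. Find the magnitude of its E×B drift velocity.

The steady drift has the magnetic force balancing the electric force, so v_d = E/B.
v_d = 235/0.0510 = 4610 m/s.

v_d ≈ 4610 m/s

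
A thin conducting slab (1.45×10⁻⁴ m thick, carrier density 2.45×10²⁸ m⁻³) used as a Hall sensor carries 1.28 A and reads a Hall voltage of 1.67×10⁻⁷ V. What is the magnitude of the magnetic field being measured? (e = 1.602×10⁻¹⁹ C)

B ≈ 0.0743 T

From V_H = IB/(n e t), B = V_H n e t / I.
B = (1.67×10⁻⁷)(2.45×10²⁸)(1.602×10⁻¹⁹)(1.45×10⁻⁴)/1.28 ≈ 0.0743 T.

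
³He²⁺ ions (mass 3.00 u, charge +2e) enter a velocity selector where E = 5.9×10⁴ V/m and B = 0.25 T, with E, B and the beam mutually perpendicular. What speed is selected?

v = 2.4×10⁵ m/s

Straight-line motion ⇒ electric and magnetic forces cancel, so E = vB.
v = E/B = 5.9×10⁴/0.25 = 2.4×10⁵ m/s.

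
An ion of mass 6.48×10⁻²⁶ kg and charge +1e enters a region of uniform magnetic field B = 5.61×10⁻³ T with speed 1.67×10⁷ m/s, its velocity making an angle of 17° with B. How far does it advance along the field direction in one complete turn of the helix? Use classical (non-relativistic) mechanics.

v∥ = v cosθ = 1.67×10⁷·cos17° ≈ 1.597×10⁷ m/s.
T = 2πm/(|q|B) = 2π(6.48×10⁻²⁶)/((1.602×10⁻¹⁹)(5.61×10⁻³)) ≈ 4.530×10⁻⁴ s.
pitch = v∥ T = (1.597×10⁷)(4.530×10⁻⁴) ≈ 7240 m.

p ≈ 7240 m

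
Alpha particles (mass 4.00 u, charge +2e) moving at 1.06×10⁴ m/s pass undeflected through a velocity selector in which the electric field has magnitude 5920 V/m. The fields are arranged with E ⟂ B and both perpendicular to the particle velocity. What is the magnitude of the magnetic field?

Balance of forces in the selector: qE = qvB ⇒ B = E/v.
B = 5920/1.06×10⁴ = 0.558 T.

B = 0.558 T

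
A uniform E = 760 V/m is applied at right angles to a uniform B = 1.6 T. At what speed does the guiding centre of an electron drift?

v_d ≈ 480 m/s

In crossed fields the guiding centre drifts at v_d = |E×B|/B² = E/B, independent of charge and mass.
v_d = 760/1.6 = 480 m/s.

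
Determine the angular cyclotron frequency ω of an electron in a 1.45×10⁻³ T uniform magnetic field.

ω ≈ 2.55×10⁸ rad/s

ω = |q|B/m.
ω = (1.602×10⁻¹⁹)(1.45×10⁻³)/9.109×10⁻³¹ ≈ 2.55×10⁸ rad/s.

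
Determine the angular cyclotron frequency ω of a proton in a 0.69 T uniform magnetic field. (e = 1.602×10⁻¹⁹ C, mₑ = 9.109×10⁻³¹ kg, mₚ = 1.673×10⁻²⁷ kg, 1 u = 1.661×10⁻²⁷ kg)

ω = |q|B/m.
ω = (1.602×10⁻¹⁹)(0.69)/1.673×10⁻²⁷ ≈ 6.6×10⁷ rad/s.

ω ≈ 6.6×10⁷ rad/s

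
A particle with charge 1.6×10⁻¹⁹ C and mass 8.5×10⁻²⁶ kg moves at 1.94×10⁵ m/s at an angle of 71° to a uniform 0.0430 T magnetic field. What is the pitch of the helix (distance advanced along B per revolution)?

v∥ = v cosθ = 1.94×10⁵·cos71° ≈ 6.316×10⁴ m/s.
T = 2πm/(|q|B) = 2π(8.5×10⁻²⁶)/((1.6×10⁻¹⁹)(0.0430)) ≈ 7.763×10⁻⁵ s.
pitch = v∥ T = (6.316×10⁴)(7.763×10⁻⁵) ≈ 4.90 m.

p ≈ 4.90 m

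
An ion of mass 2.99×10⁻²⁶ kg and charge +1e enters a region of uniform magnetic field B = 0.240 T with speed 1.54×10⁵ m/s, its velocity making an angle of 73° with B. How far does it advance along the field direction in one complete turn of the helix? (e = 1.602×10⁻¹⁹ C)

v∥ = v cosθ = 1.54×10⁵·cos73° ≈ 4.503×10⁴ m/s.
T = 2πm/(|q|B) = 2π(2.99×10⁻²⁶)/((1.602×10⁻¹⁹)(0.240)) ≈ 4.886×10⁻⁶ s.
pitch = v∥ T = (4.503×10⁴)(4.886×10⁻⁶) ≈ 0.220 m.

p ≈ 0.220 m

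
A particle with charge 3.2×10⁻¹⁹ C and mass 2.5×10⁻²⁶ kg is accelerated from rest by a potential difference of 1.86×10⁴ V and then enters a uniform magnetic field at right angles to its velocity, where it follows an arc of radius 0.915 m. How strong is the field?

B ≈ 0.0589 T

v = √(2|q|V/m) = √(2·3.2×10⁻¹⁹·1.86×10⁴/2.5×10⁻²⁶) ≈ 6.900×10⁵ m/s.
B = mv/(|q|r) = (2.5×10⁻²⁶)(6.900×10⁵)/((3.2×10⁻¹⁹)(0.915)) ≈ 0.0589 T.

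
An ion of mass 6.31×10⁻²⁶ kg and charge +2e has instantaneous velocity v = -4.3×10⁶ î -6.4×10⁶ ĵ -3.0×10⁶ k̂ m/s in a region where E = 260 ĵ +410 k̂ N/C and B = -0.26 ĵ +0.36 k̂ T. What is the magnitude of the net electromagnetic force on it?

v×B = (-3.08×10⁶, 1.55×10⁶, 1.12×10⁶) N/C.
E + v×B = (-3.08×10⁶, 1.55×10⁶, 1.12×10⁶) N/C.
F = q(E + v×B) = (3.204×10⁻¹⁹ C)·(-3.08×10⁶, 1.55×10⁶, 1.12×10⁶) = (-9.88×10⁻¹³, 4.96×10⁻¹³, 3.58×10⁻¹³) N.
|F| = 1.16×10⁻¹² N.

|F| ≈ 1.16×10⁻¹² N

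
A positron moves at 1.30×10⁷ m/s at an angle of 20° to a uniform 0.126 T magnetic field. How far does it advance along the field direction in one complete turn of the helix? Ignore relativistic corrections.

p ≈ 3.46×10⁻³ m

v∥ = v cosθ = 1.30×10⁷·cos20° ≈ 1.222×10⁷ m/s.
T = 2πm/(|q|B) = 2π(9.109×10⁻³¹)/((1.602×10⁻¹⁹)(0.126)) ≈ 2.835×10⁻¹⁰ s.
pitch = v∥ T = (1.222×10⁷)(2.835×10⁻¹⁰) ≈ 3.46×10⁻³ m.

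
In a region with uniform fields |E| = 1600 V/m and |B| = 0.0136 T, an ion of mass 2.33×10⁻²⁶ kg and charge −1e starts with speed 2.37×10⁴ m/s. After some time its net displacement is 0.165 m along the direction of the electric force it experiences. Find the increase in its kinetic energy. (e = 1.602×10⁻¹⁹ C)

The magnetic force is always ⟂ v and does no work; only the electric force changes KE.
ΔKE = F_E · d = |q|E d = (1.602×10⁻¹⁹)(1600)(0.165) ≈ 4.23×10⁻¹⁷ J.

ΔKE ≈ 4.23×10⁻¹⁷ J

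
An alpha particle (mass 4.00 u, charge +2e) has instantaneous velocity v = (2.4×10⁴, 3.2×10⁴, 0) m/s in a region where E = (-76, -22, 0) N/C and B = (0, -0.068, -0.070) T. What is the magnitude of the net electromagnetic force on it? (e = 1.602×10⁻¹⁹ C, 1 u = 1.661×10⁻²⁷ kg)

|F| ≈ 1.05×10⁻¹⁵ N

v×B = (-2240, 1680, -1630) N/C.
E + v×B = (-2320, 1660, -1630) N/C.
F = q(E + v×B) = (3.204×10⁻¹⁹ C)·(-2320, 1660, -1630) = (-7.42×10⁻¹⁶, 5.31×10⁻¹⁶, -5.23×10⁻¹⁶) N.
|F| = 1.05×10⁻¹⁵ N.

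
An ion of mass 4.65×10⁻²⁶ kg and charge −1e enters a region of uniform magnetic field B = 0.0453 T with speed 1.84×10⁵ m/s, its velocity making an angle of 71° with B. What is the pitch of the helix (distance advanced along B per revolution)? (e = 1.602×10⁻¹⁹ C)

v∥ = v cosθ = 1.84×10⁵·cos71° ≈ 5.990×10⁴ m/s.
T = 2πm/(|q|B) = 2π(4.65×10⁻²⁶)/((1.602×10⁻¹⁹)(0.0453)) ≈ 4.026×10⁻⁵ s.
pitch = v∥ T = (5.990×10⁴)(4.026×10⁻⁵) ≈ 2.41 m.

p ≈ 2.41 m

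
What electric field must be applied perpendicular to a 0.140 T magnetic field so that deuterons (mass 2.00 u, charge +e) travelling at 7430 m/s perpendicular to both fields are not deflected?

E = 1040 V/m

For straight-line motion qE = qvB, so E = vB.
E = 7430 × 0.140 = 1040 V/m.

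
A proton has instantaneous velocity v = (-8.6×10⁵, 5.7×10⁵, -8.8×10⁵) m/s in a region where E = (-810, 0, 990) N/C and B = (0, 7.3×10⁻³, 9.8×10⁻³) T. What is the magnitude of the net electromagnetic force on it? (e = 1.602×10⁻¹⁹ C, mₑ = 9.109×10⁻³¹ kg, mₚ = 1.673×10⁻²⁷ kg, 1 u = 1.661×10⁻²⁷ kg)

|F| ≈ 2.40×10⁻¹⁵ N

v×B = (1.20×10⁴, 8430, -6280) N/C.
E + v×B = (1.12×10⁴, 8430, -5290) N/C.
F = q(E + v×B) = (1.602×10⁻¹⁹ C)·(1.12×10⁴, 8430, -5290) = (1.79×10⁻¹⁵, 1.35×10⁻¹⁵, -8.47×10⁻¹⁶) N.
|F| = 2.40×10⁻¹⁵ N.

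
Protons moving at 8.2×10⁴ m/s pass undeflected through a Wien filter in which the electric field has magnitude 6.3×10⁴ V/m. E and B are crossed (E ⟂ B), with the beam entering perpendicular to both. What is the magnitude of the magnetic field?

B = 0.77 T

Balance of forces in the selector: qE = qvB ⇒ B = E/v.
B = 6.3×10⁴/8.2×10⁴ = 0.77 T.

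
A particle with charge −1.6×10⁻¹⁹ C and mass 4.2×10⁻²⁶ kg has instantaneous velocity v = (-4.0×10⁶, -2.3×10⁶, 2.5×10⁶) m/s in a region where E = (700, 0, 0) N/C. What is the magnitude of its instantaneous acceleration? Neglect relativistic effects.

Only an electric field acts, so F = qE = (−1.6×10⁻¹⁹ C)·(700, 0, 0) = (-1.12×10⁻¹⁶, 0, 0) N.
|a| = |F|/m = 1.120×10⁻¹⁶/4.2×10⁻²⁶ ≈ 2.67×10⁹ m/s².

|a| ≈ 2.67×10⁹ m/s²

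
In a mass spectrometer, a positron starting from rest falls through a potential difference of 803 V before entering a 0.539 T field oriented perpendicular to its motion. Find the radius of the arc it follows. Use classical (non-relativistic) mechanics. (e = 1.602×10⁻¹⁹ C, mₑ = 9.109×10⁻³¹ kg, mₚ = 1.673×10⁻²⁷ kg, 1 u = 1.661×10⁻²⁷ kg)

Acceleration: |q|V = ½mv² ⇒ v = √(2|q|V/m) = √(2·1.602×10⁻¹⁹·803/9.109×10⁻³¹) ≈ 1.681×10⁷ m/s.
In the field: r = mv/(|q|B) = (9.109×10⁻³¹)(1.681×10⁷)/((1.602×10⁻¹⁹)(0.539)) ≈ 1.77×10⁻⁴ m.

r ≈ 1.77×10⁻⁴ m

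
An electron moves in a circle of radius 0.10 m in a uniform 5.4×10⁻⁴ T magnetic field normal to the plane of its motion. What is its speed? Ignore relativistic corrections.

v ≈ 9.5×10⁶ m/s

From |q|vB = mv²/r, v = |q|Br/m.
v = (1.602×10⁻¹⁹)(5.4×10⁻⁴)(0.10)/9.109×10⁻³¹ ≈ 9.5×10⁶ m/s.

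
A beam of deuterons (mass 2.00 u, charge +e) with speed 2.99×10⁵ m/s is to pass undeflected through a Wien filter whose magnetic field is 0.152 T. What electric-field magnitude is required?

E = 4.54×10⁴ V/m

For straight-line motion qE = qvB, so E = vB.
E = 2.99×10⁵ × 0.152 = 4.54×10⁴ V/m.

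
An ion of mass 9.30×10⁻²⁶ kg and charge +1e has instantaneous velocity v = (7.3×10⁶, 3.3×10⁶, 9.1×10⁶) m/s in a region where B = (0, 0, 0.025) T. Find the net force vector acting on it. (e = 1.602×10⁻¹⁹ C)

F ≈ (1.32×10⁻¹⁴, -2.92×10⁻¹⁴, 0) N

v×B = (8.25×10⁴, -1.82×10⁵, 0) N/C.
F = q v×B = (1.602×10⁻¹⁹ C)·(8.25×10⁴, -1.82×10⁵, 0) = (1.32×10⁻¹⁴, -2.92×10⁻¹⁴, 0) N.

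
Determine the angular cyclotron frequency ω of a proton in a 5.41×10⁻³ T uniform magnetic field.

ω ≈ 5.18×10⁵ rad/s

ω = |q|B/m.
ω = (1.602×10⁻¹⁹)(5.41×10⁻³)/1.673×10⁻²⁷ ≈ 5.18×10⁵ rad/s.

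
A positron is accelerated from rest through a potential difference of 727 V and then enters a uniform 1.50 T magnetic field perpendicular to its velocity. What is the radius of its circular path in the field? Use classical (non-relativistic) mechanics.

Acceleration: |q|V = ½mv² ⇒ v = √(2|q|V/m) = √(2·1.602×10⁻¹⁹·727/9.109×10⁻³¹) ≈ 1.599×10⁷ m/s.
In the field: r = mv/(|q|B) = (9.109×10⁻³¹)(1.599×10⁷)/((1.602×10⁻¹⁹)(1.50)) ≈ 6.06×10⁻⁵ m.

r ≈ 6.06×10⁻⁵ m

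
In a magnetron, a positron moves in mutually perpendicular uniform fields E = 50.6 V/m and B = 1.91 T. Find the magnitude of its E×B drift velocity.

v_d ≈ 26.5 m/s

The E×B drift speed is v_d = E/B.
v_d = 50.6/1.91 = 26.5 m/s.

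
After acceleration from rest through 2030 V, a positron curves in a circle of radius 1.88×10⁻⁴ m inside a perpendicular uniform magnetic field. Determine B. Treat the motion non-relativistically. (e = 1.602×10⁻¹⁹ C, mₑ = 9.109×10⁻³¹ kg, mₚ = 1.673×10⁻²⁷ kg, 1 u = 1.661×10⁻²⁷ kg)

v = √(2|q|V/m) = √(2·1.602×10⁻¹⁹·2030/9.109×10⁻³¹) ≈ 2.672×10⁷ m/s.
B = mv/(|q|r) = (9.109×10⁻³¹)(2.672×10⁷)/((1.602×10⁻¹⁹)(1.88×10⁻⁴)) ≈ 0.808 T.

B ≈ 0.808 T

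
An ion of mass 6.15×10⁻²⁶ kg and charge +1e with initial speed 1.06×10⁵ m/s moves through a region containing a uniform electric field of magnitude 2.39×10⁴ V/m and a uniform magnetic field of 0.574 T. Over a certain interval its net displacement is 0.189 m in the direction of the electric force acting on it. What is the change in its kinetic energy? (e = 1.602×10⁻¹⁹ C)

The magnetic force is always ⟂ v and does no work; only the electric force changes KE.
ΔKE = F_E · d = |q|E d = (1.602×10⁻¹⁹)(2.39×10⁴)(0.189) ≈ 7.24×10⁻¹⁶ J.

ΔKE ≈ 7.24×10⁻¹⁶ J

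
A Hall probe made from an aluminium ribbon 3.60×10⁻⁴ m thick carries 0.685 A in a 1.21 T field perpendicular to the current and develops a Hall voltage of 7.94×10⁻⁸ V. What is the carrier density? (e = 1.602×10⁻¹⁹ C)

From V_H = IB/(n e t), n = IB/(V_H e t).
n = (0.685)(1.21)/((7.94×10⁻⁸)(1.602×10⁻¹⁹)(3.60×10⁻⁴)) ≈ 1.81×10²⁹ m⁻³.

n ≈ 1.81×10²⁹ m⁻³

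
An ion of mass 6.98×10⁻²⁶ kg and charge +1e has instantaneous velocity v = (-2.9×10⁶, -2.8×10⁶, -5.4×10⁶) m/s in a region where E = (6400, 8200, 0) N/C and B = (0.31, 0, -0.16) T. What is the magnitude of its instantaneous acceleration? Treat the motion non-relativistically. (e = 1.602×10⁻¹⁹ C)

|a| ≈ 5.38×10¹² m/s²

v×B = (4.48×10⁵, -2.14×10⁶, 8.68×10⁵) N/C.
E + v×B = (4.54×10⁵, -2.13×10⁶, 8.68×10⁵) N/C.
F = q(E + v×B) = (1.602×10⁻¹⁹ C)·(4.54×10⁵, -2.13×10⁶, 8.68×10⁵) = (7.28×10⁻¹⁴, -3.41×10⁻¹³, 1.39×10⁻¹³) N.
|a| = |F|/m = 3.756×10⁻¹³/6.98×10⁻²⁶ ≈ 5.38×10¹² m/s².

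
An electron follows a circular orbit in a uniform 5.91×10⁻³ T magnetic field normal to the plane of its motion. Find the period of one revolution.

The cyclotron period depends only on m, q, B: T = 2πm/(|q|B).
T = 2π(9.109×10⁻³¹)/((1.602×10⁻¹⁹)(5.91×10⁻³)) ≈ 6.05×10⁻⁹ s.

T ≈ 6.05×10⁻⁹ s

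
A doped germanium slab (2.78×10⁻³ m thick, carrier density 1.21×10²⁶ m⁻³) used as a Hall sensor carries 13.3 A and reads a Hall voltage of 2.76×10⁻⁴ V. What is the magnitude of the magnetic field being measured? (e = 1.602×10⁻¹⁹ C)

From V_H = IB/(n e t), B = V_H n e t / I.
B = (2.76×10⁻⁴)(1.21×10²⁶)(1.602×10⁻¹⁹)(2.78×10⁻³)/13.3 ≈ 1.12 T.

B ≈ 1.12 T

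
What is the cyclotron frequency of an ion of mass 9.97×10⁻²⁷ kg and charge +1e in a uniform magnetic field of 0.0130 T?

f ≈ 3.32×10⁴ Hz

f = |q|B/(2πm).
f = (1.602×10⁻¹⁹)(0.0130)/(2π·9.97×10⁻²⁷) ≈ 3.32×10⁴ Hz.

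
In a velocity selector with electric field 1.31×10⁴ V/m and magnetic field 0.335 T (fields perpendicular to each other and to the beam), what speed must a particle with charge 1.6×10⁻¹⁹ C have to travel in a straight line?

v = 3.91×10⁴ m/s

Straight-line motion ⇒ electric and magnetic forces cancel, so E = vB.
v = E/B = 1.31×10⁴/0.335 = 3.91×10⁴ m/s.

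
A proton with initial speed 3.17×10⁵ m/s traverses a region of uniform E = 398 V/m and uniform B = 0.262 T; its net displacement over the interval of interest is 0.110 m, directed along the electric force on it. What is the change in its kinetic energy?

The magnetic force is always ⟂ v and does no work; only the electric force changes KE.
ΔKE = F_E · d = |q|E d = (1.602×10⁻¹⁹)(398)(0.110) ≈ 7.01×10⁻¹⁸ J.

ΔKE ≈ 7.01×10⁻¹⁸ J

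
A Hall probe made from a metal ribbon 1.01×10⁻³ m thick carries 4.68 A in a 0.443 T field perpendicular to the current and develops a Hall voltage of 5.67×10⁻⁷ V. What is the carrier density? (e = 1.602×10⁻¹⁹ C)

From V_H = IB/(n e t), n = IB/(V_H e t).
n = (4.68)(0.443)/((5.67×10⁻⁷)(1.602×10⁻¹⁹)(1.01×10⁻³)) ≈ 2.26×10²⁸ m⁻³.

n ≈ 2.26×10²⁸ m⁻³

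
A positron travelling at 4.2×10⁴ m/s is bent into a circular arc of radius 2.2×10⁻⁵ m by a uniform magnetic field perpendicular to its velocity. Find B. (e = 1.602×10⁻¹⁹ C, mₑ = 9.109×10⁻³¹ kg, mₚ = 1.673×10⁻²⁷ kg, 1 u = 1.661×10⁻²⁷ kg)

From |q|vB = mv²/r, B = mv/(|q|r).
B = (9.109×10⁻³¹)(4.2×10⁴)/((1.602×10⁻¹⁹)(2.2×10⁻⁵)) ≈ 0.011 T.

B ≈ 0.011 T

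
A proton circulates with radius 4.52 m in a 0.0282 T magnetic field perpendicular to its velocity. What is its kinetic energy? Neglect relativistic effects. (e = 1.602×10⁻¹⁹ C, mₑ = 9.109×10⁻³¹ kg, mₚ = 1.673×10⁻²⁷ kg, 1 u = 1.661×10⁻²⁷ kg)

v = |q|Br/m, then KE = ½mv² = (qBr)²/(2m).
v = (1.602×10⁻¹⁹)(0.0282)(4.52)/1.673×10⁻²⁷ ≈ 1.221×10⁷ m/s.
KE = ½(1.673×10⁻²⁷)(1.221×10⁷)² ≈ 1.25×10⁻¹³ J = 7.78×10⁵ eV.

KE ≈ 7.78×10⁵ eV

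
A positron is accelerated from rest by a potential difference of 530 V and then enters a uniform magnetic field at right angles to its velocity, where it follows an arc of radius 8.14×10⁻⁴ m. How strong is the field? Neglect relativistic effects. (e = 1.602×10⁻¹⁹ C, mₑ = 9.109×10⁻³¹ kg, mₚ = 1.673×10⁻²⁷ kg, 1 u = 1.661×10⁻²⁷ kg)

B ≈ 0.0954 T

v = √(2|q|V/m) = √(2·1.602×10⁻¹⁹·530/9.109×10⁻³¹) ≈ 1.365×10⁷ m/s.
B = mv/(|q|r) = (9.109×10⁻³¹)(1.365×10⁷)/((1.602×10⁻¹⁹)(8.14×10⁻⁴)) ≈ 0.0954 T.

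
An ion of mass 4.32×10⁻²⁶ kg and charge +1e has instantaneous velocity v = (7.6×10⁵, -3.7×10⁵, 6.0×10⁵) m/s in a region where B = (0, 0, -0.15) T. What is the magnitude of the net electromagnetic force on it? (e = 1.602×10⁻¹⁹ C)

|F| ≈ 2.03×10⁻¹⁴ N

v×B = (5.55×10⁴, 1.14×10⁵, 0) N/C.
F = q v×B = (1.602×10⁻¹⁹ C)·(5.55×10⁴, 1.14×10⁵, 0) = (8.89×10⁻¹⁵, 1.83×10⁻¹⁴, 0) N.
|F| = 2.03×10⁻¹⁴ N.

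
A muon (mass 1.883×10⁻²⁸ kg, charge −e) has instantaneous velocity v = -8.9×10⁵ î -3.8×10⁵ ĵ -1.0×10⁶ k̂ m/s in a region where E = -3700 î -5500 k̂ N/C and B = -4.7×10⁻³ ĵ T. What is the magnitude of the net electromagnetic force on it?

v×B = (-4700, 0, 4180) N/C.
E + v×B = (-8400, 0, -1320) N/C.
F = q(E + v×B) = (−1.602×10⁻¹⁹ C)·(-8400, 0, -1320) = (1.35×10⁻¹⁵, 0, 2.11×10⁻¹⁶) N.
|F| = 1.36×10⁻¹⁵ N.

|F| ≈ 1.36×10⁻¹⁵ N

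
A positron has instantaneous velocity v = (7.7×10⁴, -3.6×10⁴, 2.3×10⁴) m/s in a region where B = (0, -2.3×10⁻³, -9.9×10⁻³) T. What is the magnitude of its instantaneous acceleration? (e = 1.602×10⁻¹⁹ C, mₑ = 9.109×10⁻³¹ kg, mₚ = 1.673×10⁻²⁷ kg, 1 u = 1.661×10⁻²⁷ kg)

v×B = (409, 762, -177) N/C.
F = q v×B = (1.602×10⁻¹⁹ C)·(409, 762, -177) = (6.56×10⁻¹⁷, 1.22×10⁻¹⁶, -2.84×10⁻¹⁷) N.
|a| = |F|/m = 1.415×10⁻¹⁶/9.109×10⁻³¹ ≈ 1.55×10¹⁴ m/s².

|a| ≈ 1.55×10¹⁴ m/s²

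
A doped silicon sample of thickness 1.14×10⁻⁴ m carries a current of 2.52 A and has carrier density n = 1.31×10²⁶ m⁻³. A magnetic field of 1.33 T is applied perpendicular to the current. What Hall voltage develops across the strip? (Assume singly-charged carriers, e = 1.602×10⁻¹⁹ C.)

V_H = IB/(n e t).
V_H = (2.52)(1.33)/((1.31×10²⁶)(1.602×10⁻¹⁹)(1.14×10⁻⁴)) ≈ 1.40×10⁻³ V.

V_H ≈ 1.40×10⁻³ V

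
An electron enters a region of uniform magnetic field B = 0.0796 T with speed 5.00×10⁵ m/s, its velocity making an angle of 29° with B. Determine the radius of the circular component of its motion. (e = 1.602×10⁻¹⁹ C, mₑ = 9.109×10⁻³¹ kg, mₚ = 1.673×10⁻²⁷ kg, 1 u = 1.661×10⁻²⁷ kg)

r ≈ 1.73×10⁻⁵ m

v⊥ = v sinθ = 5.00×10⁵·sin29° ≈ 2.424×10⁵ m/s.
r = m v⊥/(|q|B) = (9.109×10⁻³¹)(2.424×10⁵)/((1.602×10⁻¹⁹)(0.0796)) ≈ 1.73×10⁻⁵ m.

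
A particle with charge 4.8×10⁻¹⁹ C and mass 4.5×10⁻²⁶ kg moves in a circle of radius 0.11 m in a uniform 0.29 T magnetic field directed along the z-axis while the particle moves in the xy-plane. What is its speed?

v ≈ 3.4×10⁵ m/s

From |q|vB = mv²/r, v = |q|Br/m.
v = (4.8×10⁻¹⁹)(0.29)(0.11)/4.5×10⁻²⁶ ≈ 3.4×10⁵ m/s.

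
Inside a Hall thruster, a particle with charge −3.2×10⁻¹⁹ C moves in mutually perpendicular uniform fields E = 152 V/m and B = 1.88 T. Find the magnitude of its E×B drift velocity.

The E×B drift speed is v_d = E/B.
v_d = 152/1.88 = 80.9 m/s.

v_d ≈ 80.9 m/s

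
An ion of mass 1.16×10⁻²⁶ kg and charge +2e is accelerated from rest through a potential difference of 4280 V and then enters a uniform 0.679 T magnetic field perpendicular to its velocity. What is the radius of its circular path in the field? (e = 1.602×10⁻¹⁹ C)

Acceleration: |q|V = ½mv² ⇒ v = √(2|q|V/m) = √(2·3.204×10⁻¹⁹·4280/1.16×10⁻²⁶) ≈ 4.862×10⁵ m/s.
In the field: r = mv/(|q|B) = (1.16×10⁻²⁶)(4.862×10⁵)/((3.204×10⁻¹⁹)(0.679)) ≈ 0.0259 m.

r ≈ 0.0259 m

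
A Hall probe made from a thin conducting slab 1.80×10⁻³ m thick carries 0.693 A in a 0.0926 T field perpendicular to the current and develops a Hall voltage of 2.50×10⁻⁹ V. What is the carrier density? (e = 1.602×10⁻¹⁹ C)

From V_H = IB/(n e t), n = IB/(V_H e t).
n = (0.693)(0.0926)/((2.50×10⁻⁹)(1.602×10⁻¹⁹)(1.80×10⁻³)) ≈ 8.90×10²⁸ m⁻³.

n ≈ 8.90×10²⁸ m⁻³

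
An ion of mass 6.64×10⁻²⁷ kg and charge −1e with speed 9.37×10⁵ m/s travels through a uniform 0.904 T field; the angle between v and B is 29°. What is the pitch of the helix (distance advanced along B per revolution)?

v∥ = v cosθ = 9.37×10⁵·cos29° ≈ 8.195×10⁵ m/s.
T = 2πm/(|q|B) = 2π(6.64×10⁻²⁷)/((1.602×10⁻¹⁹)(0.904)) ≈ 2.881×10⁻⁷ s.
pitch = v∥ T = (8.195×10⁵)(2.881×10⁻⁷) ≈ 0.236 m.

p ≈ 0.236 m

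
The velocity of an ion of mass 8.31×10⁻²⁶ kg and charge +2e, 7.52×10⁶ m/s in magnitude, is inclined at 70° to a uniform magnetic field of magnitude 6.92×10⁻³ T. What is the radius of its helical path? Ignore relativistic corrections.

r ≈ 265 m

v⊥ = v sinθ = 7.52×10⁶·sin70° ≈ 7.066×10⁶ m/s.
r = m v⊥/(|q|B) = (8.31×10⁻²⁶)(7.066×10⁶)/((3.204×10⁻¹⁹)(6.92×10⁻³)) ≈ 265 m.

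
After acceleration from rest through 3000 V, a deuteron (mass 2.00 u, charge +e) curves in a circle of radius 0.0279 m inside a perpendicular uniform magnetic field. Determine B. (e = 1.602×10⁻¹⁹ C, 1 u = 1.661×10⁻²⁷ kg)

B ≈ 0.400 T

v = √(2|q|V/m) = √(2·1.602×10⁻¹⁹·3000/3.322×10⁻²⁷) ≈ 5.379×10⁵ m/s.
B = mv/(|q|r) = (3.322×10⁻²⁷)(5.379×10⁵)/((1.602×10⁻¹⁹)(0.0279)) ≈ 0.400 T.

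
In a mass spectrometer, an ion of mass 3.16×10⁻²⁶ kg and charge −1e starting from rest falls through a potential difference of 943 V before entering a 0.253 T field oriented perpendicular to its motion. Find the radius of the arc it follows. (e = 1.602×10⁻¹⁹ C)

Acceleration: |q|V = ½mv² ⇒ v = √(2|q|V/m) = √(2·1.602×10⁻¹⁹·943/3.16×10⁻²⁶) ≈ 9.778×10⁴ m/s.
In the field: r = mv/(|q|B) = (3.16×10⁻²⁶)(9.778×10⁴)/((1.602×10⁻¹⁹)(0.253)) ≈ 0.0762 m.

r ≈ 0.0762 m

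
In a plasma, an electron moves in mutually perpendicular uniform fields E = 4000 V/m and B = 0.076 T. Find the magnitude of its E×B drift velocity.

In crossed fields the guiding centre drifts at v_d = |E×B|/B² = E/B, independent of charge and mass.
v_d = 4000/0.076 = 5.3×10⁴ m/s.

v_d ≈ 5.3×10⁴ m/s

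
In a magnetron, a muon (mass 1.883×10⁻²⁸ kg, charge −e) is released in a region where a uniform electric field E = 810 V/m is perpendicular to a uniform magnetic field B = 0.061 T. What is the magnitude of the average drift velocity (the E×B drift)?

v_d ≈ 1.3×10⁴ m/s

The steady drift has the magnetic force balancing the electric force, so v_d = E/B.
v_d = 810/0.061 = 1.3×10⁴ m/s.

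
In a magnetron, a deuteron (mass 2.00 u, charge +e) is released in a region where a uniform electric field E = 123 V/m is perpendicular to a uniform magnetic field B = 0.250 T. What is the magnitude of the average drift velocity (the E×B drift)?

The E×B drift speed is v_d = E/B.
v_d = 123/0.250 = 492 m/s.

v_d ≈ 492 m/s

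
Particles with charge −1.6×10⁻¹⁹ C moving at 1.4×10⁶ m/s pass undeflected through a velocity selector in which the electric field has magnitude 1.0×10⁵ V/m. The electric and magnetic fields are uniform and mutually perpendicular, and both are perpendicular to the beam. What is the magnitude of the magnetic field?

B = 0.071 T

Balance of forces in the selector: qE = qvB ⇒ B = E/v.
B = 1.0×10⁵/1.4×10⁶ = 0.071 T.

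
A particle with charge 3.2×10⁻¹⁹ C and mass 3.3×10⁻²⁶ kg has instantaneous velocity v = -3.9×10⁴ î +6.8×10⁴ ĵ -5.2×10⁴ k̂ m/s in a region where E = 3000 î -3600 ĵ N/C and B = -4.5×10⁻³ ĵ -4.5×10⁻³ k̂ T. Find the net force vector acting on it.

v×B = (-540, -176, 176) N/C.
E + v×B = (2460, -3780, 176) N/C.
F = q(E + v×B) = (3.2×10⁻¹⁹ C)·(2460, -3780, 176) = (7.87×10⁻¹⁶, -1.21×10⁻¹⁵, 5.62×10⁻¹⁷) N.

F ≈ (7.87×10⁻¹⁶, -1.21×10⁻¹⁵, 5.62×10⁻¹⁷) N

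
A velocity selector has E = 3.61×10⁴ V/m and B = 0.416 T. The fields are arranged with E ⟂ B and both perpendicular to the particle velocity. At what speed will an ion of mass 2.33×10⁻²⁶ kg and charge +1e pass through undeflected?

For undeflected motion the electric and magnetic forces balance: qE = qvB.
v = E/B = 3.61×10⁴/0.416 = 8.68×10⁴ m/s.

v = 8.68×10⁴ m/s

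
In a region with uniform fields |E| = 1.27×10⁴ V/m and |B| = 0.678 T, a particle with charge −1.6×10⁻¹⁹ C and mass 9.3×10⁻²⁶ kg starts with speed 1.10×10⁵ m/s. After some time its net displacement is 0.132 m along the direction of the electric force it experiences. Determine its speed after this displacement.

v_f ≈ 1.34×10⁵ m/s

B does no work; ΔKE = |q|E d.
½mv_f² = ½mv₀² + |q|Ed = ½(9.3×10⁻²⁶)(1.10×10⁵)² + (1.6×10⁻¹⁹)(1.27×10⁴)(0.132) ≈ 5.626×10⁻¹⁶ J + 2.682×10⁻¹⁶ J ≈ 8.309×10⁻¹⁶ J.
v_f = √(2·8.309×10⁻¹⁶/9.3×10⁻²⁶) ≈ 1.34×10⁵ m/s.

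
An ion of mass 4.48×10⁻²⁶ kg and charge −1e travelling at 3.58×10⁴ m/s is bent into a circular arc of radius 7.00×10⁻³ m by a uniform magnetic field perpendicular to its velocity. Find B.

B ≈ 1.43 T

From |q|vB = mv²/r, B = mv/(|q|r).
B = (4.48×10⁻²⁶)(3.58×10⁴)/((1.602×10⁻¹⁹)(7.00×10⁻³)) ≈ 1.43 T.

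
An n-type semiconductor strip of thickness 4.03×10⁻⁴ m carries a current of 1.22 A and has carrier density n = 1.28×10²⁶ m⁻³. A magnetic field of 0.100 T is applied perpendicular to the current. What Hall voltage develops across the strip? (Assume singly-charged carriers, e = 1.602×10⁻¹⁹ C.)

V_H = IB/(n e t).
V_H = (1.22)(0.100)/((1.28×10²⁶)(1.602×10⁻¹⁹)(4.03×10⁻⁴)) ≈ 1.48×10⁻⁵ V.

V_H ≈ 1.48×10⁻⁵ V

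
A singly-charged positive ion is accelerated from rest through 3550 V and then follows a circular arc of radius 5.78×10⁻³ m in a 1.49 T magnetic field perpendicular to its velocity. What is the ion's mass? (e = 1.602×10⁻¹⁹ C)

m ≈ 1.67×10⁻²⁷ kg

Combine |q|V = ½mv² and r = mv/(|q|B): eliminate v to get m = qB²r²/(2V).
m = (1.602×10⁻¹⁹)(1.49)²(5.78×10⁻³)²/(2·3550) ≈ 1.67×10⁻²⁷ kg.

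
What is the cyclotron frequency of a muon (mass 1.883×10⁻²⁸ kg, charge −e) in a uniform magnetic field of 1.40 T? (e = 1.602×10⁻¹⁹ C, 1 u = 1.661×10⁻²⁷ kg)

f = |q|B/(2πm).
f = (1.602×10⁻¹⁹)(1.40)/(2π·1.883×10⁻²⁸) ≈ 1.90×10⁸ Hz.

f ≈ 1.90×10⁸ Hz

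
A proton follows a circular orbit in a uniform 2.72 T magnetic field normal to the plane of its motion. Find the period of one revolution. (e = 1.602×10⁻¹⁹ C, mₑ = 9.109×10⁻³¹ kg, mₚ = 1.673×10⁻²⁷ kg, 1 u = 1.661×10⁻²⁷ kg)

T ≈ 2.41×10⁻⁸ s

The cyclotron period depends only on m, q, B: T = 2πm/(|q|B).
T = 2π(1.673×10⁻²⁷)/((1.602×10⁻¹⁹)(2.72)) ≈ 2.41×10⁻⁸ s.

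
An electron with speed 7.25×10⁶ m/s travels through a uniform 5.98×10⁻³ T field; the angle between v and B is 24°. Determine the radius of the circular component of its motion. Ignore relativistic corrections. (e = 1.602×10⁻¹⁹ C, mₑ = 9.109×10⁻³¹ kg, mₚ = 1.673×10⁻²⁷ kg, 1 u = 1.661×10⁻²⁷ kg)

r ≈ 2.80×10⁻³ m

v⊥ = v sinθ = 7.25×10⁶·sin24° ≈ 2.949×10⁶ m/s.
r = m v⊥/(|q|B) = (9.109×10⁻³¹)(2.949×10⁶)/((1.602×10⁻¹⁹)(5.98×10⁻³)) ≈ 2.80×10⁻³ m.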